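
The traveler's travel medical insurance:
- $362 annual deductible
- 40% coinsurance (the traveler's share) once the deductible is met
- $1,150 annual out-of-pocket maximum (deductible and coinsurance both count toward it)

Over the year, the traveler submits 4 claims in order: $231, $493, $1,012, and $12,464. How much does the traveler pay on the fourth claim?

Claim 1 — $231: fully absorbed by the deductible. Traveler owes $231 (running OOP $231).
Claim 2 — $493: $131 finishes the deductible; $362 goes to coinsurance; traveler's 40% is $144.80. Traveler owes $275.80 (running OOP $506.80).
Claim 3 — $1,012: deductible already satisfied, so traveler's share is 40% × $1,012 = $404.80. Cost to traveler: $404.80. OOP to date $911.60.
Claim 4 — $12,464: 40% coinsurance on $12,464 = $4,985.60. That would push OOP to $5,897.20, over the $1,150 cap, so traveler pays $1,150 − $911.60 = $238.40.

$238.40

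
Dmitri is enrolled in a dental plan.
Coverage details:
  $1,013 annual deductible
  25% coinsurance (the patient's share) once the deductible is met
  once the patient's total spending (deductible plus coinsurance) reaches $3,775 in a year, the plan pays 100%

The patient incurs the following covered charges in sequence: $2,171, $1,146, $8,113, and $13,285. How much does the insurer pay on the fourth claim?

Claim 1 — $2,171: deductible takes $1,013, $1,158 remains; coinsurance $1,158 × 25% = $289.50. Patient owes $1,302.50 (running OOP $1,302.50). Insurer: $2,171 − $1,302.50 = $868.50.
Claim 2 — $1,146: deductible met; 25% of $1,146 = $286.50. Patient pays $286.50; OOP now $1,589. Insurer: $1,146 − $286.50 = $859.50.
Claim 3 — $8,113: deductible already satisfied, so patient's share is 25% × $8,113 = $2,028.25. Patient pays $2,028.25; OOP now $3,617.25. Plan pays $8,113 − $2,028.25 = $6,084.75.
Claim 4 — $13,285: deductible already satisfied, so patient's share is 25% × $13,285 = $3,321.25. Adding that to $3,617.25 gives $6,938.50, past the $3,775 cap; patient pays only $3,775 − $3,617.25 = $157.75. Insurer: $13,285 − $157.75 = $13,127.25.

$13,127.25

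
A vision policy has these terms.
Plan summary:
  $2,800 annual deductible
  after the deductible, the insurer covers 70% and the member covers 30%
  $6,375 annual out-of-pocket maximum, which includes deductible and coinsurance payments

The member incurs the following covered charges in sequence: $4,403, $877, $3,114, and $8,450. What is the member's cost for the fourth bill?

$1,896.80

Bill 1, $4,403: $2,800 finishes the deductible; $1,603 goes to coinsurance; member's 30% is $480.90. Cost to member: $3,280.90. OOP to date $3,280.90.
Bill 2, $877: deductible met; 30% of $877 = $263.10. Member pays $263.10; OOP now $3,544.
Bill 3, $3,114: deductible met; 30% of $3,114 = $934.20. Cost to member: $934.20. OOP to date $4,478.20.
Bill 4, $8,450: deductible met; 30% of $8,450 = $2,535. OOP would hit $7,013.20 > $6,375, so the cap limits the member to $6,375 − $4,478.20 = $1,896.80.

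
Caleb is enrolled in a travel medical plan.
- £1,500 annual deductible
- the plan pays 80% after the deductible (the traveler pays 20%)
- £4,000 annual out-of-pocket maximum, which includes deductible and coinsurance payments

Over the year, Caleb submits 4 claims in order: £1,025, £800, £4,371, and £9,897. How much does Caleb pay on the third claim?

Claim 1 — £1,025: entire amount goes to the deductible. Traveler owes £1,025 (running OOP £1,025).
Claim 2 — £800: deductible takes £475, £325 remains; traveler's 20% is £65. Traveler pays £540; OOP now £1,565.
Claim 3 — £4,371: deductible already satisfied, so traveler's share is 20% × £4,371 = £874.20. Cost to traveler: £874.20. OOP to date £2,439.20.

£874.20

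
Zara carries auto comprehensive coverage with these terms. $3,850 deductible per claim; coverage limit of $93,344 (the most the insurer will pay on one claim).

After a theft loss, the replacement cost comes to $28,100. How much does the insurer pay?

$24,250

Less the $3,850 deductible: $28,100 − $3,850 = $24,250.
$24,250 ≤ $93,344, so the limit doesn't bind; insurer pays $24,250.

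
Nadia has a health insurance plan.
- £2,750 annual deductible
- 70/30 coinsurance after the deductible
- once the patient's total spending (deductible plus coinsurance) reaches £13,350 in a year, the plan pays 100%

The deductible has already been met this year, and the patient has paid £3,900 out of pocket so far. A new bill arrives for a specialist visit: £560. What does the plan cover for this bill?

£392

The deductible is already satisfied, so the full bill goes to coinsurance.
Coinsurance: £560 × 30% = £168.
Cumulative spending £3,900 + £168 = £4,068 stays under the £13,350 maximum.
The insurer covers the remainder: £560 − £168 = £392.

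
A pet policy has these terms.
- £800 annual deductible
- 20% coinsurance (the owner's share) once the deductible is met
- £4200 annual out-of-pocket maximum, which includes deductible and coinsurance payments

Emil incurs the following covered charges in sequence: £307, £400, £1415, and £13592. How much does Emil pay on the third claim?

Claim 1 — £307: fully absorbed by the deductible. Owner owes £307 (running OOP £307).
Claim 2 — £400: entire amount goes to the deductible. Cost to owner: £400. OOP to date £707.
Claim 3 — £1415: £93 finishes the deductible; £1322 goes to coinsurance; owner's 20% is £264.40. Owner owes £357.40 (running OOP £1064.40).

£357.40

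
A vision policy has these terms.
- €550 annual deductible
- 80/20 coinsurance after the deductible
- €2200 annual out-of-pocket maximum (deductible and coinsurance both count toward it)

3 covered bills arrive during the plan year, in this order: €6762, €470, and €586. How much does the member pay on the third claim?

Claim 1 — €6762: €550 to deductible, leaving €6212; 20% of €6212 = €1242.40. Member owes €1792.40 (running OOP €1792.40).
Claim 2 — €470: deductible met; 20% of €470 = €94. Member owes €94 (running OOP €1886.40).
Claim 3 — €586: deductible already satisfied, so member's share is 20% × €586 = €117.20. Member owes €117.20 (running OOP €2003.60).

€117.20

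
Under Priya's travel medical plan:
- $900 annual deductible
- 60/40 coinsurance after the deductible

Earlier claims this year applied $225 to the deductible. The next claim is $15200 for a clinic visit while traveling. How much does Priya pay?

$6485

Deductible still to meet: $900 − $225 = $675.
After the $675 deductible portion, $15200 − $675 = $14525 is subject to coinsurance.
40% of $14525 = $5810 falls to the traveler.
So the traveler owes $675 + $5810 = $6485.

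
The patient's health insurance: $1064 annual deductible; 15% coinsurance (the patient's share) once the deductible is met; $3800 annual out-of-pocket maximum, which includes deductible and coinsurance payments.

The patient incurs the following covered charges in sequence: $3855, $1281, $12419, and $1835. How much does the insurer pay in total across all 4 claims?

$15590

Claim 1 — $3855: deductible takes $1064, $2791 remains; patient's 15% is $418.65. Patient owes $1482.65 (running OOP $1482.65). Plan pays $3855 − $1482.65 = $2372.35.
Claim 2 — $1281: deductible met; 15% of $1281 = $192.15. Cost to patient: $192.15. OOP to date $1674.80. Insurer: $1281 − $192.15 = $1088.85.
Claim 3 — $12419: deductible already satisfied, so patient's share is 15% × $12419 = $1862.85. Cost to patient: $1862.85. OOP to date $3537.65. Insurer: $12419 − $1862.85 = $10556.15.
Claim 4 — $1835: deductible met; 15% of $1835 = $275.25. That would push OOP to $3812.90, over the $3800 cap, so patient pays $3800 − $3537.65 = $262.35. Plan pays $1835 − $262.35 = $1572.65.
Insurer total: $2372.35 + $1088.85 + $10556.15 + $1572.65 = $15590.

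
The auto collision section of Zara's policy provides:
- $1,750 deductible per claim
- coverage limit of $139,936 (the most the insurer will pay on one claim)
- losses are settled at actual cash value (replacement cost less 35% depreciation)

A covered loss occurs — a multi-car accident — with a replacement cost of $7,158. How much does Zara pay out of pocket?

At 35% depreciation, ACV = $7,158 − $2,505.30 = $4,652.70.
Subtract the deductible: $4,652.70 − $1,750 = $2,902.70.
$2,902.70 is within the $139,936 limit, so the insurer pays $2,902.70.
The driver bears the rest of the original loss: $7,158 − $2,902.70 = $4,255.30.

$4,255.30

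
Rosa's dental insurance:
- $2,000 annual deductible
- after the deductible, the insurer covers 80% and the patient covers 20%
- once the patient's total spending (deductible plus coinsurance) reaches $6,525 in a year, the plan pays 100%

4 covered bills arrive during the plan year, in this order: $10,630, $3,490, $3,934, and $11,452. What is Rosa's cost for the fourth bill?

Claim 1 ($10,630): $2,000 finishes the deductible; $8,630 goes to coinsurance; 20% of $8,630 = $1,726. Patient pays $3,726; OOP now $3,726.
Claim 2 ($3,490): deductible already satisfied, so patient's share is 20% × $3,490 = $698. Patient pays $698; OOP now $4,424.
Claim 3 ($3,934): 20% coinsurance on $3,934 = $786.80. Patient pays $786.80; OOP now $5,210.80.
Claim 4 ($11,452): deductible met; 20% of $11,452 = $2,290.40. Adding that to $5,210.80 gives $7,501.20, past the $6,525 cap; patient pays only $6,525 − $5,210.80 = $1,314.20.

$1,314.20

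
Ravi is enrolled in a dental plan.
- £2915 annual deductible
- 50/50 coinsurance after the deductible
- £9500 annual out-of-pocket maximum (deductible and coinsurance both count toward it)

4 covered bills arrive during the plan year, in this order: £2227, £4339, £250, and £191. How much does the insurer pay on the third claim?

£125

Bill 1, £2227: entire amount goes to the deductible. Cost to patient: £2227. OOP to date £2227. Plan pays £2227 − £2227 = £0.
Bill 2, £4339: £688 finishes the deductible; £3651 goes to coinsurance; patient's 50% is £1825.50. Cost to patient: £2513.50. OOP to date £4740.50. Insurer: £4339 − £2513.50 = £1825.50.
Bill 3, £250: 50% coinsurance on £250 = £125. Patient owes £125 (running OOP £4865.50). Plan pays £250 − £125 = £125.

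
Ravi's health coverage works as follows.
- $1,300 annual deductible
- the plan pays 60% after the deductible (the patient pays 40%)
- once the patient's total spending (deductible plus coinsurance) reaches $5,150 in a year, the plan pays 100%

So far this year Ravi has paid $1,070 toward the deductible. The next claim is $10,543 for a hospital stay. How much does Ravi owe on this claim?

Deductible still to meet: $1,300 − $1,070 = $230.
That leaves $10,543 − $230 = $10,313 for coinsurance.
Patient's 40% share of $10,313 is $4,125.20.
That puts the patient's cost at $230 + $4,125.20 = $4,355.20 before any cap.
That would bring total out-of-pocket to $5,425.20, past the $5,150 cap. The patient is capped at $5,150 − $1,070 = $4,080 on this claim.

$4,080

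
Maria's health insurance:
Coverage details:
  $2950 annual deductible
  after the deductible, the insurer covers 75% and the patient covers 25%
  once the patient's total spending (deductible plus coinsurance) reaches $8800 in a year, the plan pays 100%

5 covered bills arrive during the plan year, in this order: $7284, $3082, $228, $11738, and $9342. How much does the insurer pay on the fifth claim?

Bill 1, $7284: deductible takes $2950, $4334 remains; 25% of $4334 = $1083.50. Patient pays $4033.50; OOP now $4033.50. Plan pays $7284 − $4033.50 = $3250.50.
Bill 2, $3082: deductible already satisfied, so patient's share is 25% × $3082 = $770.50. Patient pays $770.50; OOP now $4804. Plan pays $3082 − $770.50 = $2311.50.
Bill 3, $228: deductible already satisfied, so patient's share is 25% × $228 = $57. Patient pays $57; OOP now $4861. Plan pays $228 − $57 = $171.
Bill 4, $11738: deductible met; 25% of $11738 = $2934.50. Patient owes $2934.50 (running OOP $7795.50). Insurer: $11738 − $2934.50 = $8803.50.
Bill 5, $9342: deductible met; 25% of $9342 = $2335.50. Adding that to $7795.50 gives $10131, past the $8800 cap; patient pays only $8800 − $7795.50 = $1004.50. Insurer: $9342 − $1004.50 = $8337.50.

$8337.50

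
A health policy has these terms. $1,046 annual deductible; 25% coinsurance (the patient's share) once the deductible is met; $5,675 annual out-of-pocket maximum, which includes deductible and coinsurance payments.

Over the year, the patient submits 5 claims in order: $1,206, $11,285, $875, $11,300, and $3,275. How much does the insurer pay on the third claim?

$656.25

Bill 1, $1,206: $1,046 finishes the deductible; $160 goes to coinsurance; coinsurance $160 × 25% = $40. Cost to patient: $1,086. OOP to date $1,086. Insurer: $1,206 − $1,086 = $120.
Bill 2, $11,285: deductible already satisfied, so patient's share is 25% × $11,285 = $2,821.25. Patient owes $2,821.25 (running OOP $3,907.25). Plan pays $11,285 − $2,821.25 = $8,463.75.
Bill 3, $875: deductible already satisfied, so patient's share is 25% × $875 = $218.75. Patient pays $218.75; OOP now $4,126. Insurer: $875 − $218.75 = $656.25.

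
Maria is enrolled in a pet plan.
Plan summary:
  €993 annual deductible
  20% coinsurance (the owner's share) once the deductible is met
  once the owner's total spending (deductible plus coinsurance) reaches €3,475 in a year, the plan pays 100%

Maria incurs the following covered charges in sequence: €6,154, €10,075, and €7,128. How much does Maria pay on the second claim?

€1,449.80

Claim 1 (€6,154): €993 finishes the deductible; €5,161 goes to coinsurance; owner's 20% is €1,032.20. Owner pays €2,025.20; OOP now €2,025.20.
Claim 2 (€10,075): deductible already satisfied, so owner's share is 20% × €10,075 = €2,015. Adding that to €2,025.20 gives €4,040.20, past the €3,475 cap; owner pays only €3,475 − €2,025.20 = €1,449.80.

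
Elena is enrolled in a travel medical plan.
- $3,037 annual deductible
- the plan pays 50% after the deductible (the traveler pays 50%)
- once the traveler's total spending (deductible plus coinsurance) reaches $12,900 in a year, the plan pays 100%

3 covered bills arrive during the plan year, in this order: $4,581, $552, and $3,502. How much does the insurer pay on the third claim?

$1,751

Bill 1, $4,581: $3,037 finishes the deductible; $1,544 goes to coinsurance; traveler's 50% is $772. Cost to traveler: $3,809. OOP to date $3,809. Plan pays $4,581 − $3,809 = $772.
Bill 2, $552: deductible met; 50% of $552 = $276. Traveler owes $276 (running OOP $4,085). Insurer: $552 − $276 = $276.
Bill 3, $3,502: 50% coinsurance on $3,502 = $1,751. Traveler pays $1,751; OOP now $5,836. Insurer: $3,502 − $1,751 = $1,751.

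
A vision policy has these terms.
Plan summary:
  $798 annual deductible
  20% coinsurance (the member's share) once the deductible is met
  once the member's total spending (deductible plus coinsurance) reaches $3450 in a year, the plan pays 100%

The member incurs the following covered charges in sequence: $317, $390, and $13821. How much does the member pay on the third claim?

$2743

Bill 1, $317: all of it applies to the deductible. Member pays $317; OOP now $317.
Bill 2, $390: fully absorbed by the deductible. Member owes $390 (running OOP $707).
Bill 3, $13821: deductible takes $91, $13730 remains; coinsurance $13730 × 20% = $2746. Deductible plus coinsurance: $91 + $2746 = $2837. Adding that to $707 gives $3544, past the $3450 cap; member pays only $3450 − $707 = $2743.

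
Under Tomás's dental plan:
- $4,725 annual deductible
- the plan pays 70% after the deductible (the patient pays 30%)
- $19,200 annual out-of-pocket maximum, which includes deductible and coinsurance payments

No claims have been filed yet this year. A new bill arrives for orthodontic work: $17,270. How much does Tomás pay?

$8,488.50

Deductible not yet touched, so the first $4,725 of the bill goes to the deductible.
That leaves $17,270 − $4,725 = $12,545 for coinsurance.
Coinsurance: $12,545 × 30% = $3,763.50.
Patient responsibility before any cap: $4,725 + $3,763.50 = $8,488.50.
Year-to-date out-of-pocket becomes $0 + $8,488.50 = $8,488.50, still under the $19,200 maximum, so no cap applies.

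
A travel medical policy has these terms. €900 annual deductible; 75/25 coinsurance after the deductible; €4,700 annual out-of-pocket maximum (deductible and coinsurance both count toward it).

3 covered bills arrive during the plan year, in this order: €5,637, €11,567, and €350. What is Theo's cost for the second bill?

€2,615.75

Claim 1 (€5,637): €900 finishes the deductible; €4,737 goes to coinsurance; traveler's 25% is €1,184.25. Traveler owes €2,084.25 (running OOP €2,084.25).
Claim 2 (€11,567): deductible met; 25% of €11,567 = €2,891.75. That would push OOP to €4,976, over the €4,700 cap, so traveler pays €4,700 − €2,084.25 = €2,615.75.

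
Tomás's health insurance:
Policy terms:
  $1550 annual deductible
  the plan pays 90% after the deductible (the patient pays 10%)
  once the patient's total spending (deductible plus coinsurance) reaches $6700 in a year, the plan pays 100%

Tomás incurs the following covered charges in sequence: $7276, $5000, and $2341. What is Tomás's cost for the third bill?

Claim 1 ($7276): $1550 finishes the deductible; $5726 goes to coinsurance; 10% of $5726 = $572.60. Cost to patient: $2122.60. OOP to date $2122.60.
Claim 2 ($5000): 10% coinsurance on $5000 = $500. Patient pays $500; OOP now $2622.60.
Claim 3 ($2341): 10% coinsurance on $2341 = $234.10. Patient owes $234.10 (running OOP $2856.70).

$234.10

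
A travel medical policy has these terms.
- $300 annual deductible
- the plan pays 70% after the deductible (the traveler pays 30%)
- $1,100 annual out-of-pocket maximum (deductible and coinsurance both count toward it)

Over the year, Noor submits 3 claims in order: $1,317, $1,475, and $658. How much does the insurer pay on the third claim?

$605.60

Claim 1 — $1,317: $300 to deductible, leaving $1,017; 30% of $1,017 = $305.10. Cost to traveler: $605.10. OOP to date $605.10. Plan pays $1,317 − $605.10 = $711.90.
Claim 2 — $1,475: deductible met; 30% of $1,475 = $442.50. Cost to traveler: $442.50. OOP to date $1,047.60. Plan pays $1,475 − $442.50 = $1,032.50.
Claim 3 — $658: deductible already satisfied, so traveler's share is 30% × $658 = $197.40. That would push OOP to $1,245, over the $1,100 cap, so traveler pays $1,100 − $1,047.60 = $52.40. Plan pays $658 − $52.40 = $605.60.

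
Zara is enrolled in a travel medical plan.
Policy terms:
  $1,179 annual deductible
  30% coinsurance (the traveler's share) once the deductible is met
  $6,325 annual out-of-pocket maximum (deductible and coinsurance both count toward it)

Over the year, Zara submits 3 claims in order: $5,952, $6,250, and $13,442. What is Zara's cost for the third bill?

$1,839.10

#1 ($5,952): deductible takes $1,179, $4,773 remains; coinsurance $4,773 × 30% = $1,431.90. Cost to traveler: $2,610.90. OOP to date $2,610.90.
#2 ($6,250): deductible already satisfied, so traveler's share is 30% × $6,250 = $1,875. Cost to traveler: $1,875. OOP to date $4,485.90.
#3 ($13,442): deductible met; 30% of $13,442 = $4,032.60. OOP would hit $8,518.50 > $6,325, so the cap limits the traveler to $6,325 − $4,485.90 = $1,839.10.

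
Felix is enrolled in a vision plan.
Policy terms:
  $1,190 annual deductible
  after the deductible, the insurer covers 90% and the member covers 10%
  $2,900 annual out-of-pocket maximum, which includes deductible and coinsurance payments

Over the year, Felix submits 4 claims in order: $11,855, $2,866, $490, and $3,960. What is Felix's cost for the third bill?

$49

Claim 1 ($11,855): $1,190 to deductible, leaving $10,665; 10% of $10,665 = $1,066.50. Member pays $2,256.50; OOP now $2,256.50.
Claim 2 ($2,866): deductible met; 10% of $2,866 = $286.60. Member owes $286.60 (running OOP $2,543.10).
Claim 3 ($490): deductible met; 10% of $490 = $49. Member owes $49 (running OOP $2,592.10).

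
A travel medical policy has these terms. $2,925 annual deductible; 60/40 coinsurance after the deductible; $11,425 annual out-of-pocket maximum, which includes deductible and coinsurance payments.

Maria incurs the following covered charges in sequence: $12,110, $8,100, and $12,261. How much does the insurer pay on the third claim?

$10,675

Claim 1 — $12,110: $2,925 finishes the deductible; $9,185 goes to coinsurance; 40% of $9,185 = $3,674. Cost to traveler: $6,599. OOP to date $6,599. Insurer: $12,110 − $6,599 = $5,511.
Claim 2 — $8,100: 40% coinsurance on $8,100 = $3,240. Traveler pays $3,240; OOP now $9,839. Insurer: $8,100 − $3,240 = $4,860.
Claim 3 — $12,261: 40% coinsurance on $12,261 = $4,904.40. OOP would hit $14,743.40 > $11,425, so the cap limits the traveler to $11,425 − $9,839 = $1,586. Plan pays $12,261 − $1,586 = $10,675.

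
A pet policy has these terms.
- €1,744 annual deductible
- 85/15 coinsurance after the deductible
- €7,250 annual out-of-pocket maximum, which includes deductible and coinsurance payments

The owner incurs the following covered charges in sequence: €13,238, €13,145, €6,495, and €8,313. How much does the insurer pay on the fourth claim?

€7,477.10

Claim 1 — €13,238: €1,744 to deductible, leaving €11,494; coinsurance €11,494 × 15% = €1,724.10. Owner pays €3,468.10; OOP now €3,468.10. Insurer: €13,238 − €3,468.10 = €9,769.90.
Claim 2 — €13,145: 15% coinsurance on €13,145 = €1,971.75. Owner pays €1,971.75; OOP now €5,439.85. Insurer: €13,145 − €1,971.75 = €11,173.25.
Claim 3 — €6,495: deductible met; 15% of €6,495 = €974.25. Cost to owner: €974.25. OOP to date €6,414.10. Insurer: €6,495 − €974.25 = €5,520.75.
Claim 4 — €8,313: 15% coinsurance on €8,313 = €1,246.95. OOP would hit €7,661.05 > €7,250, so the cap limits the owner to €7,250 − €6,414.10 = €835.90. Plan pays €8,313 − €835.90 = €7,477.10.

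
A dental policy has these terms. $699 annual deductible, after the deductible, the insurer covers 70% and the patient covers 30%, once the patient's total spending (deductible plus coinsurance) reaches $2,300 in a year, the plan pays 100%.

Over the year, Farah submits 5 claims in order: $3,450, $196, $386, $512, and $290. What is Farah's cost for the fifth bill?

$87

Claim 1 ($3,450): $699 finishes the deductible; $2,751 goes to coinsurance; coinsurance $2,751 × 30% = $825.30. Patient owes $1,524.30 (running OOP $1,524.30).
Claim 2 ($196): 30% coinsurance on $196 = $58.80. Patient owes $58.80 (running OOP $1,583.10).
Claim 3 ($386): deductible already satisfied, so patient's share is 30% × $386 = $115.80. Patient owes $115.80 (running OOP $1,698.90).
Claim 4 ($512): deductible met; 30% of $512 = $153.60. Cost to patient: $153.60. OOP to date $1,852.50.
Claim 5 ($290): 30% coinsurance on $290 = $87. Patient pays $87; OOP now $1,939.50.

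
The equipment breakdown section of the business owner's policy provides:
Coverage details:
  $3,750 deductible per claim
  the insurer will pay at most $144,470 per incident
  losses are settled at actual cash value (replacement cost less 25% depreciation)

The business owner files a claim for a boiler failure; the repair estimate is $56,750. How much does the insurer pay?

$38,812.50

Actual cash value after 25% depreciation: $56,750 × 75% = $42,562.50.
Less the $3,750 deductible: $42,562.50 − $3,750 = $38,812.50.
That's under the $144,470 cap, so the insurer reimburses the full $38,812.50.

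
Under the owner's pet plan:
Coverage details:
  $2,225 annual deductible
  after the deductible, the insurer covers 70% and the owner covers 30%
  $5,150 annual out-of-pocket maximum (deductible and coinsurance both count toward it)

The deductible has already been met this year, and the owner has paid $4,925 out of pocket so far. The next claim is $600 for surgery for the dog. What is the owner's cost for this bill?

$180

The deductible is already satisfied, so the full bill goes to coinsurance.
30% of $600 = $180 falls to the owner.
Total out-of-pocket so far would be $4,925 + $180 = $5,105, below the $5,150 cap — no reduction.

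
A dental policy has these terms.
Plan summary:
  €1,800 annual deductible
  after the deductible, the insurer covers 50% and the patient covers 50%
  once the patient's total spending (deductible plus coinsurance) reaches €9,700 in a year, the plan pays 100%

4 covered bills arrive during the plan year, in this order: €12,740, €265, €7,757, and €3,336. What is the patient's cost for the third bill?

Bill 1, €12,740: deductible takes €1,800, €10,940 remains; patient's 50% is €5,470. Patient pays €7,270; OOP now €7,270.
Bill 2, €265: deductible met; 50% of €265 = €132.50. Patient pays €132.50; OOP now €7,402.50.
Bill 3, €7,757: deductible met; 50% of €7,757 = €3,878.50. Adding that to €7,402.50 gives €11,281, past the €9,700 cap; patient pays only €9,700 − €7,402.50 = €2,297.50.

€2,297.50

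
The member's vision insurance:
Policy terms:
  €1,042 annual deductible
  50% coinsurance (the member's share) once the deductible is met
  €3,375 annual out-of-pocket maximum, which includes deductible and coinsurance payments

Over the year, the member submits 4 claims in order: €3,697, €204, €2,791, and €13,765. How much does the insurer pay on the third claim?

Claim 1 (€3,697): €1,042 finishes the deductible; €2,655 goes to coinsurance; coinsurance €2,655 × 50% = €1,327.50. Member owes €2,369.50 (running OOP €2,369.50). Insurer: €3,697 − €2,369.50 = €1,327.50.
Claim 2 (€204): 50% coinsurance on €204 = €102. Member pays €102; OOP now €2,471.50. Insurer: €204 − €102 = €102.
Claim 3 (€2,791): deductible met; 50% of €2,791 = €1,395.50. OOP would hit €3,867 > €3,375, so the cap limits the member to €3,375 − €2,471.50 = €903.50. Plan pays €2,791 − €903.50 = €1,887.50.

€1,887.50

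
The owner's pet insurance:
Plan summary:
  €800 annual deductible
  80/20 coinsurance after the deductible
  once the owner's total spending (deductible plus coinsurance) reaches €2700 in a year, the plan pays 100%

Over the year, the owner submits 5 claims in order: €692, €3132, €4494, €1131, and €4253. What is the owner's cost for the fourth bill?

€226.20

Claim 1 (€692): fully absorbed by the deductible. Cost to owner: €692. OOP to date €692.
Claim 2 (€3132): deductible takes €108, €3024 remains; 20% of €3024 = €604.80. Cost to owner: €712.80. OOP to date €1404.80.
Claim 3 (€4494): deductible already satisfied, so owner's share is 20% × €4494 = €898.80. Owner owes €898.80 (running OOP €2303.60).
Claim 4 (€1131): 20% coinsurance on €1131 = €226.20. Owner pays €226.20; OOP now €2529.80.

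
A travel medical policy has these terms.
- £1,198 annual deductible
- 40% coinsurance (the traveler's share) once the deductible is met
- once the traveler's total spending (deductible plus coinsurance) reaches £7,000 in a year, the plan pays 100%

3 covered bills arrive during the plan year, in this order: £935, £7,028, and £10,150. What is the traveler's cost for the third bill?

#1 (£935): entire amount goes to the deductible. Traveler pays £935; OOP now £935.
#2 (£7,028): deductible takes £263, £6,765 remains; coinsurance £6,765 × 40% = £2,706. Traveler pays £2,969; OOP now £3,904.
#3 (£10,150): deductible already satisfied, so traveler's share is 40% × £10,150 = £4,060. Adding that to £3,904 gives £7,964, past the £7,000 cap; traveler pays only £7,000 − £3,904 = £3,096.

£3,096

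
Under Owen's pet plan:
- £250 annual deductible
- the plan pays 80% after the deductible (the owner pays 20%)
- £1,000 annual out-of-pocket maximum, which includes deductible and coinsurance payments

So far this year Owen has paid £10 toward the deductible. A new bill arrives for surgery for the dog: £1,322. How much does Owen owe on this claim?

£456.40

Deductible still to meet: £250 − £10 = £240.
The remaining £1,082 (= £1,322 − £240) moves to coinsurance.
Owner's 20% share of £1,082 is £216.40.
Owner responsibility before any cap: £240 + £216.40 = £456.40.
Total out-of-pocket so far would be £10 + £456.40 = £466.40, below the £1,000 cap — no reduction.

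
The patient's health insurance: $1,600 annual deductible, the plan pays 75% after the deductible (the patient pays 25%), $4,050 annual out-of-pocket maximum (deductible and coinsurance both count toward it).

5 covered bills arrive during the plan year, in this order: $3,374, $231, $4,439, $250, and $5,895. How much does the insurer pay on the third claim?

Bill 1, $3,374: $1,600 to deductible, leaving $1,774; coinsurance $1,774 × 25% = $443.50. Patient pays $2,043.50; OOP now $2,043.50. Plan pays $3,374 − $2,043.50 = $1,330.50.
Bill 2, $231: 25% coinsurance on $231 = $57.75. Cost to patient: $57.75. OOP to date $2,101.25. Insurer: $231 − $57.75 = $173.25.
Bill 3, $4,439: deductible already satisfied, so patient's share is 25% × $4,439 = $1,109.75. Cost to patient: $1,109.75. OOP to date $3,211. Insurer: $4,439 − $1,109.75 = $3,329.25.

$3,329.25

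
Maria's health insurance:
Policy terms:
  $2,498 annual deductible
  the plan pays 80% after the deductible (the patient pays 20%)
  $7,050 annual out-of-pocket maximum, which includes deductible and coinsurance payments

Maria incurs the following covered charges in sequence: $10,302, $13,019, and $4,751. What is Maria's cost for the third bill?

$387.40

#1 ($10,302): $2,498 finishes the deductible; $7,804 goes to coinsurance; coinsurance $7,804 × 20% = $1,560.80. Cost to patient: $4,058.80. OOP to date $4,058.80.
#2 ($13,019): deductible met; 20% of $13,019 = $2,603.80. Patient pays $2,603.80; OOP now $6,662.60.
#3 ($4,751): deductible met; 20% of $4,751 = $950.20. OOP would hit $7,612.80 > $7,050, so the cap limits the patient to $7,050 − $6,662.60 = $387.40.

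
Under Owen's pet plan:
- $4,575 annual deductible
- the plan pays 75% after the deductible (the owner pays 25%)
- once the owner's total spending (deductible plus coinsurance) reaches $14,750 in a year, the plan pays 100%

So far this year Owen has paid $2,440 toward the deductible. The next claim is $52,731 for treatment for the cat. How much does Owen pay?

Deductible still to meet: $4,575 − $2,440 = $2,135.
That leaves $52,731 − $2,135 = $50,596 for coinsurance.
25% of $50,596 = $12,649 falls to the owner.
Owner responsibility before any cap: $2,135 + $12,649 = $14,784.
That would bring total out-of-pocket to $17,224, past the $14,750 cap. The owner is capped at $14,750 − $2,440 = $12,310 on this claim.

$12,310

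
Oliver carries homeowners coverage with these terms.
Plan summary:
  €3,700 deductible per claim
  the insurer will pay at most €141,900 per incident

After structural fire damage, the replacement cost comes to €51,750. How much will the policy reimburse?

€48,050

Less the €3,700 deductible: €51,750 − €3,700 = €48,050.
€48,050 is within the €141,900 limit, so the insurer pays €48,050.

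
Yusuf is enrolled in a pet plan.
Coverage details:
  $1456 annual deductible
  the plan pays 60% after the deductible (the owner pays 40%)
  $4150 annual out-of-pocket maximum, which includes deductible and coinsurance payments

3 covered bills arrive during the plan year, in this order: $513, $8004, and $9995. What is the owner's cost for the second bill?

$3637

Bill 1, $513: entire amount goes to the deductible. Owner owes $513 (running OOP $513).
Bill 2, $8004: $943 to deductible, leaving $7061; coinsurance $7061 × 40% = $2824.40. Together that's $943 + $2824.40 = $3767.40. That would push OOP to $4280.40, over the $4150 cap, so owner pays $4150 − $513 = $3637.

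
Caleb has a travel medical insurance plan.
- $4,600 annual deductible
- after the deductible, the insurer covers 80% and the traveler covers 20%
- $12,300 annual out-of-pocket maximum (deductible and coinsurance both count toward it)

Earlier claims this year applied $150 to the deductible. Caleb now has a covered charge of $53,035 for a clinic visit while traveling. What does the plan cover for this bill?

$150 of the $4,600 deductible is already met, leaving $4,450.
That leaves $53,035 − $4,450 = $48,585 for coinsurance.
Traveler's 20% share of $48,585 is $9,717.
Traveler responsibility before any cap: $4,450 + $9,717 = $14,167.
Adding $14,167 to the $150 already spent would give $14,317, which exceeds the $12,300 cap; the traveler pays just $12,300 − $150 = $12,150.
Insurer pays the balance: $53,035 − $12,150 = $40,885.

$40,885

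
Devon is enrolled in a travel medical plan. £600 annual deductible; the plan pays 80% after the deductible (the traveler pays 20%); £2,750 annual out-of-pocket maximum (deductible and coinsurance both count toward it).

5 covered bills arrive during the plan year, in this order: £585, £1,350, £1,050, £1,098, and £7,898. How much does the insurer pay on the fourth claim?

Claim 1 — £585: entire amount goes to the deductible. Traveler owes £585 (running OOP £585). Insurer: £585 − £585 = £0.
Claim 2 — £1,350: £15 to deductible, leaving £1,335; traveler's 20% is £267. Cost to traveler: £282. OOP to date £867. Insurer: £1,350 − £282 = £1,068.
Claim 3 — £1,050: deductible already satisfied, so traveler's share is 20% × £1,050 = £210. Traveler owes £210 (running OOP £1,077). Plan pays £1,050 − £210 = £840.
Claim 4 — £1,098: 20% coinsurance on £1,098 = £219.60. Cost to traveler: £219.60. OOP to date £1,296.60. Plan pays £1,098 − £219.60 = £878.40.

£878.40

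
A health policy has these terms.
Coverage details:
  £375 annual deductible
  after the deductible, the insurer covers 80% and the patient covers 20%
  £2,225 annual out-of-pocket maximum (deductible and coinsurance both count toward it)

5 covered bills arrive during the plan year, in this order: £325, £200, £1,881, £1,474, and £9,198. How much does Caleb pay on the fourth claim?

£294.80

Bill 1, £325: fully absorbed by the deductible. Patient pays £325; OOP now £325.
Bill 2, £200: deductible takes £50, £150 remains; 20% of £150 = £30. Cost to patient: £80. OOP to date £405.
Bill 3, £1,881: 20% coinsurance on £1,881 = £376.20. Patient pays £376.20; OOP now £781.20.
Bill 4, £1,474: deductible met; 20% of £1,474 = £294.80. Patient pays £294.80; OOP now £1,076.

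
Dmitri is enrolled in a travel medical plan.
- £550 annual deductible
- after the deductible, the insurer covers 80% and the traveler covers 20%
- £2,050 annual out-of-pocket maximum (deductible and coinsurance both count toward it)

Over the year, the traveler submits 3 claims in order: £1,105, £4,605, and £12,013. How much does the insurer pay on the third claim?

#1 (£1,105): £550 to deductible, leaving £555; coinsurance £555 × 20% = £111. Traveler owes £661 (running OOP £661). Insurer: £1,105 − £661 = £444.
#2 (£4,605): deductible already satisfied, so traveler's share is 20% × £4,605 = £921. Cost to traveler: £921. OOP to date £1,582. Insurer: £4,605 − £921 = £3,684.
#3 (£12,013): 20% coinsurance on £12,013 = £2,402.60. Adding that to £1,582 gives £3,984.60, past the £2,050 cap; traveler pays only £2,050 − £1,582 = £468. Plan pays £12,013 − £468 = £11,545.

£11,545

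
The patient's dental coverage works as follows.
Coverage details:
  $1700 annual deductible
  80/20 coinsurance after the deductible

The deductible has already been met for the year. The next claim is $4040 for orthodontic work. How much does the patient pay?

$808

With the deductible met, the entire $4040 is subject to coinsurance.
Coinsurance: $4040 × 20% = $808.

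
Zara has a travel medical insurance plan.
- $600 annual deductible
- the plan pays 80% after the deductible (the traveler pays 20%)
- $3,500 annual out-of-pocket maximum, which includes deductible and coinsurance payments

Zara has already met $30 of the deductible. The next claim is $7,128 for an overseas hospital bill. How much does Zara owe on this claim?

$1,881.60

Deductible still to meet: $600 − $30 = $570.
After the $570 deductible portion, $7,128 − $570 = $6,558 is subject to coinsurance.
20% of $6,558 = $1,311.60 falls to the traveler.
Traveler responsibility before any cap: $570 + $1,311.60 = $1,881.60.
Cumulative spending $30 + $1,881.60 = $1,911.60 stays under the $3,500 maximum.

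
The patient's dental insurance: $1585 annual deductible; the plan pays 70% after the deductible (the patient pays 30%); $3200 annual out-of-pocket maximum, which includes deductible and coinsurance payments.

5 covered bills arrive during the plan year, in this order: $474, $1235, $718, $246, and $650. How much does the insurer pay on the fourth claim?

$172.20

Claim 1 ($474): fully absorbed by the deductible. Cost to patient: $474. OOP to date $474. Insurer: $474 − $474 = $0.
Claim 2 ($1235): $1111 to deductible, leaving $124; patient's 30% is $37.20. Patient owes $1148.20 (running OOP $1622.20). Insurer: $1235 − $1148.20 = $86.80.
Claim 3 ($718): deductible already satisfied, so patient's share is 30% × $718 = $215.40. Patient pays $215.40; OOP now $1837.60. Plan pays $718 − $215.40 = $502.60.
Claim 4 ($246): deductible already satisfied, so patient's share is 30% × $246 = $73.80. Cost to patient: $73.80. OOP to date $1911.40. Insurer: $246 − $73.80 = $172.20.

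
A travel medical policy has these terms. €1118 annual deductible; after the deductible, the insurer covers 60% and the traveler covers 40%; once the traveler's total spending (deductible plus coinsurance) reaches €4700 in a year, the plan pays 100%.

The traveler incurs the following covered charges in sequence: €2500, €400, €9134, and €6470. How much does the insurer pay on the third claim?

#1 (€2500): €1118 finishes the deductible; €1382 goes to coinsurance; 40% of €1382 = €552.80. Cost to traveler: €1670.80. OOP to date €1670.80. Insurer: €2500 − €1670.80 = €829.20.
#2 (€400): 40% coinsurance on €400 = €160. Cost to traveler: €160. OOP to date €1830.80. Plan pays €400 − €160 = €240.
#3 (€9134): 40% coinsurance on €9134 = €3653.60. Adding that to €1830.80 gives €5484.40, past the €4700 cap; traveler pays only €4700 − €1830.80 = €2869.20. Insurer: €9134 − €2869.20 = €6264.80.

€6264.80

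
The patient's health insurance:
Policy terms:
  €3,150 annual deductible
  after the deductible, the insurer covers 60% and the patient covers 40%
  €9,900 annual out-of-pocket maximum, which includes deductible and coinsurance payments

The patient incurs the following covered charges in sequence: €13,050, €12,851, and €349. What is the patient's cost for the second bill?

€2,790

#1 (€13,050): deductible takes €3,150, €9,900 remains; patient's 40% is €3,960. Cost to patient: €7,110. OOP to date €7,110.
#2 (€12,851): deductible met; 40% of €12,851 = €5,140.40. That would push OOP to €12,250.40, over the €9,900 cap, so patient pays €9,900 − €7,110 = €2,790.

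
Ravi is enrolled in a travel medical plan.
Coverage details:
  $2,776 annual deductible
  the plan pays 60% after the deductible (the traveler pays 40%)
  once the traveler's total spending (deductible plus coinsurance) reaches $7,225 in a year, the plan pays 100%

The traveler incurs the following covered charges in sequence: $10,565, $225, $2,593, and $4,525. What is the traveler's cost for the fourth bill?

$206.20

#1 ($10,565): $2,776 finishes the deductible; $7,789 goes to coinsurance; coinsurance $7,789 × 40% = $3,115.60. Traveler owes $5,891.60 (running OOP $5,891.60).
#2 ($225): deductible already satisfied, so traveler's share is 40% × $225 = $90. Cost to traveler: $90. OOP to date $5,981.60.
#3 ($2,593): deductible met; 40% of $2,593 = $1,037.20. Traveler owes $1,037.20 (running OOP $7,018.80).
#4 ($4,525): deductible already satisfied, so traveler's share is 40% × $4,525 = $1,810. Adding that to $7,018.80 gives $8,828.80, past the $7,225 cap; traveler pays only $7,225 − $7,018.80 = $206.20.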